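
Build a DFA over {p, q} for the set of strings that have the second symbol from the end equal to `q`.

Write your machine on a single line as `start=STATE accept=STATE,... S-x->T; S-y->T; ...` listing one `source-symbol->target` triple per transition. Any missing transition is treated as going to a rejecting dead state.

A DFA must remember the last 2 symbols (since which symbol is second-to-last isn't known until the input ends). Use one state per possible window of the last ≤2 symbols; accept from those whose window starts with `q`.
With 7 states:
       p  q 
>  A   B  C 
   B   D  E 
   C   F  G 
   D   D  E 
   E   F  G 
 * F   D  E 
 * G   F  G 
(> = start, * = accepting)

start=A; accept=F,G; A-p->B; A-q->C; B-p->D; B-q->E; C-p->F; C-q->G; D-p->D; D-q->E; E-p->F; E-q->G; F-p->D; F-q->E; G-p->F; G-q->G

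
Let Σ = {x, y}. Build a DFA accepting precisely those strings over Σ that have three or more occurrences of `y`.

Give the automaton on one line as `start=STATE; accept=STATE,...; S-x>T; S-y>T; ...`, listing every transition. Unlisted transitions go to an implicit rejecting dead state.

start=s0; accept=s3,s4; s0-x>s0; s0-y>s1; s1-x>s1; s1-y>s2; s2-x>s2; s2-y>s3; s3-x>s3; s3-y>s4; s4-x>s4; s4-y>s4

Count `y`s, saturating at 4: states s0 through s3 mean 0 through 3 `y`s seen; s4 means more than 3. Each `y` increments (capped at s4); other symbols loop. Accept from {s3, s4}.
5 states suffice.
        x   y  
>  s0   s0  s1 
   s1   s1  s2 
   s2   s2  s3 
 * s3   s3  s4 
 * s4   s4  s4 
(> = start, * = accepting)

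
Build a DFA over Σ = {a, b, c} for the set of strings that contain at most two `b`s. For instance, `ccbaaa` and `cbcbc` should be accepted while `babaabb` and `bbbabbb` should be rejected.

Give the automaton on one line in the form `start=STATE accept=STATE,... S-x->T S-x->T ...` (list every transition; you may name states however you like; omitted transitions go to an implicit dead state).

start=q0 accept=q0,q1,q2 q0-a->q0 q0-b->q1 q0-c->q0 q1-a->q1 q1-b->q2 q1-c->q1 q2-a->q2 q2-b->q3 q2-c->q2 q3-a->q3 q3-b->q3 q3-c->q3

Only the number of `b`s matters, and only up to 3. Make a chain q0 → q1 → q2 → q3 advanced by each `b` (with q3 absorbing); every other symbol self-loops. The accepting set is {q0, q1, q2}.
With 4 states:
        a   b   c  
>* q0   q0  q1  q0 
 * q1   q1  q2  q1 
 * q2   q2  q3  q2 
   q3   q3  q3  q3 
(> = start, * = accepting)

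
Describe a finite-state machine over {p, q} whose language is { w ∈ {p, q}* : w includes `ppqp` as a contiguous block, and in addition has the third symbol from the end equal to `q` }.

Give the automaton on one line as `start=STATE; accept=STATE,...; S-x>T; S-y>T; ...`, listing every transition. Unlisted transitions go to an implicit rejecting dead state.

Run two small machines in parallel and take their product. One (5 states) tracks whether and how much of `ppqp` has been seen; the other (15 states) tracks the last 3 symbols read. Each combined state is a pair, one component from each; accept when both components accept. After merging equivalent states the machine shrinks.
With 12 states:
          p    q  
>  s0     s1   s0 
   s1     s2   s0 
   s2     s2   s3 
   s3     s4   s0 
   s4     s5   s6 
 * s5     s7   s8 
 * s6     s4   s9 
   s7     s7   s8 
   s8     s4   s9 
   s9    s10  s11 
 * s10    s5   s6 
 * s11   s10  s11 
(> = start, * = accepting)

start=s0; accept=s5,s6,s10,s11; s0-p>s1; s0-q>s0; s1-p>s2; s1-q>s0; s2-p>s2; s2-q>s3; s3-p>s4; s3-q>s0; s4-p>s5; s4-q>s6; s5-p>s7; s5-q>s8; s6-p>s4; s6-q>s9; s7-p>s7; s7-q>s8; s8-p>s4; s8-q>s9; s9-p>s10; s9-q>s11; s10-p>s5; s10-q>s6; s11-p>s10; s11-q>s11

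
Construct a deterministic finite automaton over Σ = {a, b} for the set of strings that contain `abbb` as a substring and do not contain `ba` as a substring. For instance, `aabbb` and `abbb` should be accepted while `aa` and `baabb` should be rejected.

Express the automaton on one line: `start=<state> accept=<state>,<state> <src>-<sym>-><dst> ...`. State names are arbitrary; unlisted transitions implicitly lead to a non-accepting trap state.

start=q0 accept=q7 q0-a->q1 q0-b->q2 q1-a->q1 q1-b->q3 q2-a->q4 q2-b->q2 q3-a->q4 q3-b->q5 q4-a->q4 q4-b->q6 q5-a->q4 q5-b->q7 q6-a->q4 q6-b->q8 q7-a->q9 q7-b->q7 q8-a->q4 q8-b->q9 q9-a->q9 q9-b->q9

Build one automaton per condition and run them in lockstep. The first has 5 states tracking whether and how much of `abbb` has been seen; the second has 3 states tracking partial matches of the forbidden pattern `ba`. A product state is a pair (one from each), accepting exactly when both do.
With 10 states:
        a   b  
>  q0   q1  q2 
   q1   q1  q3 
   q2   q4  q2 
   q3   q4  q5 
   q4   q4  q6 
   q5   q4  q7 
   q6   q4  q8 
 * q7   q9  q7 
   q8   q4  q9 
   q9   q9  q9 
(> = start, * = accepting)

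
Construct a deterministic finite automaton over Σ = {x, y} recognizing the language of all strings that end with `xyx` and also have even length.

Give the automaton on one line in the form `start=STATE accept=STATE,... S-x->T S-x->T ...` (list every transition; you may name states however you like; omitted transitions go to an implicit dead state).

start=q0 accept=q7 q0-x->q1 q0-y->q2 q1-x->q3 q1-y->q4 q2-x->q3 q2-y->q0 q3-x->q1 q3-y->q5 q4-x->q6 q4-y->q2 q5-x->q7 q5-y->q0 q6-x->q3 q6-y->q4 q7-x->q1 q7-y->q5

Handle the two conditions separately and then intersect. One (4 states) tracks how much of the suffix `xyx` has currently been matched; the other (2 states) tracks the input length modulo 2. Each combined state is a pair, one component from each; accept when both components accept.
With 8 states:
        x   y  
>  q0   q1  q2 
   q1   q3  q4 
   q2   q3  q0 
   q3   q1  q5 
   q4   q6  q2 
   q5   q7  q0 
   q6   q3  q4 
 * q7   q1  q5 
(> = start, * = accepting)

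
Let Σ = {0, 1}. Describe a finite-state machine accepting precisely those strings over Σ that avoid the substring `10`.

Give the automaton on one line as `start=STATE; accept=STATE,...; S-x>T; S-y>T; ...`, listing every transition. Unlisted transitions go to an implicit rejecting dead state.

This is the complement of 'contains `10`'. Use the same substring-matching states — q0 through q2 holding how much of `10` has just been matched — but flip the accepting set: everything except the trap q2 accepts.
        0   1  
>* q0   q0  q1 
 * q1   q2  q1 
   q2   q2  q2 
(> = start, * = accepting)

start=q0; accept=q0,q1; q0-0>q0; q0-1>q1; q1-0>q2; q1-1>q1; q2-0>q2; q2-1>q2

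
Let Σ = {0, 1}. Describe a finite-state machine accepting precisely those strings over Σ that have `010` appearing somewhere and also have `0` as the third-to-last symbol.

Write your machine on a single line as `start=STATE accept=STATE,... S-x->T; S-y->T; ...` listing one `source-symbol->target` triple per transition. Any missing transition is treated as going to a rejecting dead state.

start=q0; accept=q3,q6,q7,q8; q0-0->q1; q0-1->q0; q1-0->q1; q1-1->q2; q2-0->q3; q2-1->q0; q3-0->q4; q3-1->q5; q4-0->q6; q4-1->q7; q5-0->q3; q5-1->q8; q6-0->q6; q6-1->q7; q7-0->q3; q7-1->q8; q8-0->q9; q8-1->q10; q9-0->q4; q9-1->q5; q10-0->q9; q10-1->q10

Handle the two conditions separately and then intersect. One (4 states) tracks whether and how much of `010` has been seen; the other (15 states) tracks the last 3 symbols read. Each combined state is a pair, one component from each; accept when both components accept. Minimizing collapses redundant product states.
With 11 states:
          0    1  
>  q0     q1   q0 
   q1     q1   q2 
   q2     q3   q0 
 * q3     q4   q5 
   q4     q6   q7 
   q5     q3   q8 
 * q6     q6   q7 
 * q7     q3   q8 
 * q8     q9  q10 
   q9     q4   q5 
   q10    q9  q10 
(> = start, * = accepting)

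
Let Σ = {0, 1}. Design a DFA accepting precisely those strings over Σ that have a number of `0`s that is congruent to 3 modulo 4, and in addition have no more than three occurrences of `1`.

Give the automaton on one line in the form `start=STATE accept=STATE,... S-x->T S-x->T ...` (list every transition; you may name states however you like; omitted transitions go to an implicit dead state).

Run two small machines in parallel and take their product. The first has 4 states tracking the count of `0`s modulo 4; the second has 5 states tracking the count of `1`s, saturating at 4. A product state is a pair (one from each), accepting exactly when both do. Minimizing collapses redundant product states.
17 states suffice.
          0    1  
>  S0     S1   S2 
   S1     S3   S4 
   S2     S4   S5 
   S3     S6   S7 
   S4     S7   S8 
   S5     S8   S9 
 * S6     S0  S10 
   S7    S10  S11 
   S8    S11  S12 
   S9    S12  S13 
 * S10    S2  S14 
   S11   S14  S15 
   S12   S15  S13 
   S13   S13  S13 
 * S14    S5  S16 
   S15   S16  S13 
 * S16    S9  S13 
(> = start, * = accepting)

start=S0 accept=S6,S10,S14,S16 S0-0->S1 S0-1->S2 S1-0->S3 S1-1->S4 S2-0->S4 S2-1->S5 S3-0->S6 S3-1->S7 S4-0->S7 S4-1->S8 S5-0->S8 S5-1->S9 S6-0->S0 S6-1->S10 S7-0->S10 S7-1->S11 S8-0->S11 S8-1->S12 S9-0->S12 S9-1->S13 S10-0->S2 S10-1->S14 S11-0->S14 S11-1->S15 S12-0->S15 S12-1->S13 S13-0->S13 S13-1->S13 S14-0->S5 S14-1->S16 S15-0->S16 S15-1->S13 S16-0->S9 S16-1->S13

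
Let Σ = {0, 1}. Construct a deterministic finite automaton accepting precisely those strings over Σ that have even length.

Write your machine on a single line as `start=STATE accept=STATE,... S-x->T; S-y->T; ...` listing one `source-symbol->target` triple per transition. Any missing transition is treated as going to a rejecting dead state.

Count input length modulo 2: every symbol advances one step around the cycle q0 → q1 → q0. Accept at q0.
A 2-state machine:
        0   1  
>* q0   q1  q1 
   q1   q0  q0 
(> = start, * = accepting)

start=q0; accept=q0; q0-0->q1; q0-1->q1; q1-0->q0; q1-1->q0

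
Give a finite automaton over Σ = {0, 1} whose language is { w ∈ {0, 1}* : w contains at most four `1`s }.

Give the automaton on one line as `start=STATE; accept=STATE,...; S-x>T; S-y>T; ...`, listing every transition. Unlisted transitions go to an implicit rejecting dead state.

Only the number of `1`s matters, and only up to 5. Make a chain S0 → S1 → S2 → S3 → S4 → S5 advanced by each `1` (with S5 absorbing); every other symbol self-loops. The accepting set is {S0, S1, S2, S3, S4}.
6 states suffice.
        0   1  
>* S0   S0  S1 
 * S1   S1  S2 
 * S2   S2  S3 
 * S3   S3  S4 
 * S4   S4  S5 
   S5   S5  S5 
(> = start, * = accepting)

start=S0; accept=S0,S1,S2,S3,S4; S0-0>S0; S0-1>S1; S1-0>S1; S1-1>S2; S2-0>S2; S2-1>S3; S3-0>S3; S3-1>S4; S4-0>S4; S4-1>S5; S5-0>S5; S5-1>S5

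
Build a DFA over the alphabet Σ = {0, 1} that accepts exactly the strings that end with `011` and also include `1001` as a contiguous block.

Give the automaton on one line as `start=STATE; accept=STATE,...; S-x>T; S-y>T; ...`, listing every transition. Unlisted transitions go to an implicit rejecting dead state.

Run two small machines in parallel and take their product. The first has 4 states tracking how much of the suffix `011` has currently been matched; the second has 5 states tracking whether and how much of `1001` has been seen. A product state is a pair (one from each), accepting exactly when both do.
With 11 states:
          0    1  
>  s0     s1   s2 
   s1     s1   s3 
   s2     s4   s2 
   s3     s4   s5 
   s4     s6   s3 
   s5     s4   s2 
   s6     s1   s7 
   s7     s8   s9 
   s8     s8   s7 
 * s9     s8  s10 
   s10    s8  s10 
(> = start, * = accepting)

start=s0; accept=s9; s0-0>s1; s0-1>s2; s1-0>s1; s1-1>s3; s2-0>s4; s2-1>s2; s3-0>s4; s3-1>s5; s4-0>s6; s4-1>s3; s5-0>s4; s5-1>s2; s6-0>s1; s6-1>s7; s7-0>s8; s7-1>s9; s8-0>s8; s8-1>s7; s9-0>s8; s9-1>s10; s10-0>s8; s10-1>s10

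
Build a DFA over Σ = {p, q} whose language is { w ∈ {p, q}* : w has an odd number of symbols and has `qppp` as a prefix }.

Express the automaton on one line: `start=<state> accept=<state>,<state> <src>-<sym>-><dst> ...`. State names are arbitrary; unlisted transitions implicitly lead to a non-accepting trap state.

start=s0 accept=s7 s0-p->s1 s0-q->s2 s1-p->s3 s1-q->s3 s2-p->s4 s2-q->s3 s3-p->s1 s3-q->s1 s4-p->s5 s4-q->s1 s5-p->s6 s5-q->s3 s6-p->s7 s6-q->s7 s7-p->s6 s7-q->s6

Build one automaton per condition and run them in lockstep. One (2 states) tracks the input length modulo 2; the other (6 states) tracks whether the input so far still matches the prefix `qppp`. Each combined state is a pair, one component from each; accept when both components accept.
An 8-state machine:
        p   q  
>  s0   s1  s2 
   s1   s3  s3 
   s2   s4  s3 
   s3   s1  s1 
   s4   s5  s1 
   s5   s6  s3 
   s6   s7  s7 
 * s7   s6  s6 
(> = start, * = accepting)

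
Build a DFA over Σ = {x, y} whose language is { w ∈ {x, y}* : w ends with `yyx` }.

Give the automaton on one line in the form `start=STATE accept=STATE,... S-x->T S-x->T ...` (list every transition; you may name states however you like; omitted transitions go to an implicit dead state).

start=q0 accept=q3 q0-x->q0 q0-y->q1 q1-x->q0 q1-y->q2 q2-x->q3 q2-y->q2 q3-x->q0 q3-y->q1

Let each state record the length of the longest suffix of the input read so far that is also a prefix of `yyx`. q1 means the last symbol is `y`; q2 means the last 2 symbols are `yy`; q3 means the last 3 symbols are `yyx`. Accept only at q3, where the string currently ends in `yyx`.
With 4 states:
        x   y  
>  q0   q0  q1 
   q1   q0  q2 
   q2   q3  q2 
 * q3   q0  q1 
(> = start, * = accepting)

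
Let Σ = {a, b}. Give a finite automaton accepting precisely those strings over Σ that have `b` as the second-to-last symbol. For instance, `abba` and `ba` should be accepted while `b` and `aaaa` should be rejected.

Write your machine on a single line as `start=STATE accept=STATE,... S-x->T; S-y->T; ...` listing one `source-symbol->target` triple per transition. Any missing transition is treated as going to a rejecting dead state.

A DFA must remember the last 2 symbols (since which symbol is second-to-last isn't known until the input ends). Use one state per possible window of the last ≤2 symbols; accept from those whose window starts with `b`.
A 7-state machine:
        a   b  
>  S0   S1  S2 
   S1   S3  S4 
   S2   S5  S6 
   S3   S3  S4 
   S4   S5  S6 
 * S5   S3  S4 
 * S6   S5  S6 
(> = start, * = accepting)

start=S0; accept=S5,S6; S0-a->S1; S0-b->S2; S1-a->S3; S1-b->S4; S2-a->S5; S2-b->S6; S3-a->S3; S3-b->S4; S4-a->S5; S4-b->S6; S5-a->S3; S5-b->S4; S6-a->S5; S6-b->S6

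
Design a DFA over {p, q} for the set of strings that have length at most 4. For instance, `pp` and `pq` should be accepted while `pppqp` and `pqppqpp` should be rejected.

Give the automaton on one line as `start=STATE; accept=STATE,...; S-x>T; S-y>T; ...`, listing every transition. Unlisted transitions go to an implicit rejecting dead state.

start=S0; accept=S0,S1,S2,S3,S4; S0-p>S1; S0-q>S1; S1-p>S2; S1-q>S2; S2-p>S3; S2-q>S3; S3-p>S4; S3-q>S4; S4-p>S5; S4-q>S5; S5-p>S5; S5-q>S5

Count input length up to 5: every symbol moves from S0 toward S5, which means 'more than 4' and absorbs. Accept from {S0, S1, S2, S3, S4}.
A 6-state machine:
        p   q  
>* S0   S1  S1 
 * S1   S2  S2 
 * S2   S3  S3 
 * S3   S4  S4 
 * S4   S5  S5 
   S5   S5  S5 
(> = start, * = accepting)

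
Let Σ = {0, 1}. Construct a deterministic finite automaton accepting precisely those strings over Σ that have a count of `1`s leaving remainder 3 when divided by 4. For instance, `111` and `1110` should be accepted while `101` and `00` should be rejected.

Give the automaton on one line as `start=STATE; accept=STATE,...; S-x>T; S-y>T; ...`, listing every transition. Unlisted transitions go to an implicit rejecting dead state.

The only thing that matters is how many `1`s have appeared, reduced mod 4. Use one state per residue: A for 0, …, D for 3. Reading `1` moves to the next residue; anything else stays put. D is accepting.
A 4-state machine:
       0  1 
>  A   A  B 
   B   B  C 
   C   C  D 
 * D   D  A 
(> = start, * = accepting)

start=A; accept=D; A-0>A; A-1>B; B-0>B; B-1>C; C-0>C; C-1>D; D-0>D; D-1>A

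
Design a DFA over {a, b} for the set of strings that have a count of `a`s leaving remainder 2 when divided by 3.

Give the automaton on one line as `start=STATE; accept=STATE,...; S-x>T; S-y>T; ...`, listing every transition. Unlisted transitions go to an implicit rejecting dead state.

The only thing that matters is how many `a`s have appeared, reduced mod 3. Use one state per residue: s0 for 0, …, s2 for 2. Reading `a` moves to the next residue; anything else stays put. s2 is accepting.
        a   b  
>  s0   s1  s0 
   s1   s2  s1 
 * s2   s0  s2 
(> = start, * = accepting)

start=s0; accept=s2; s0-a>s1; s0-b>s0; s1-a>s2; s1-b>s1; s2-a>s0; s2-b>s2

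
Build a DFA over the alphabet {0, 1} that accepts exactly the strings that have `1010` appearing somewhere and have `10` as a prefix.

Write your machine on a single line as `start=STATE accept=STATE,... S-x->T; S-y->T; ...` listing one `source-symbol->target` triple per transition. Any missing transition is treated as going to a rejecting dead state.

start=s0; accept=s7; s0-0->s1; s0-1->s2; s1-0->s1; s1-1->s1; s2-0->s3; s2-1->s1; s3-0->s4; s3-1->s5; s4-0->s4; s4-1->s6; s5-0->s7; s5-1->s6; s6-0->s3; s6-1->s6; s7-0->s7; s7-1->s7

Run two small machines in parallel and take their product. One (5 states) tracks whether and how much of `1010` has been seen; the other (4 states) tracks whether the input so far still matches the prefix `10`. Each combined state is a pair, one component from each; accept when both components accept. After merging equivalent states the machine shrinks.
8 states suffice.
        0   1  
>  s0   s1  s2 
   s1   s1  s1 
   s2   s3  s1 
   s3   s4  s5 
   s4   s4  s6 
   s5   s7  s6 
   s6   s3  s6 
 * s7   s7  s7 
(> = start, * = accepting)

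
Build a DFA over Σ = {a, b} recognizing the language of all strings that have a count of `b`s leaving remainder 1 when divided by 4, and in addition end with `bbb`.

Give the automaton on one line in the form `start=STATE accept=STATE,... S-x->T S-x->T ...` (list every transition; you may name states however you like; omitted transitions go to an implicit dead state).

start=q0 accept=q6 q0-a->q0 q0-b->q1 q1-a->q1 q1-b->q2 q2-a->q2 q2-b->q3 q3-a->q4 q3-b->q5 q4-a->q4 q4-b->q0 q5-a->q0 q5-b->q6 q6-a->q1 q6-b->q2

Handle the two conditions separately and then intersect. One (4 states) tracks the count of `b`s modulo 4; the other (4 states) tracks how much of the suffix `bbb` has currently been matched. Each combined state is a pair, one component from each; accept when both components accept. Minimizing collapses redundant product states.
7 states suffice.
        a   b  
>  q0   q0  q1 
   q1   q1  q2 
   q2   q2  q3 
   q3   q4  q5 
   q4   q4  q0 
   q5   q0  q6 
 * q6   q1  q2 
(> = start, * = accepting)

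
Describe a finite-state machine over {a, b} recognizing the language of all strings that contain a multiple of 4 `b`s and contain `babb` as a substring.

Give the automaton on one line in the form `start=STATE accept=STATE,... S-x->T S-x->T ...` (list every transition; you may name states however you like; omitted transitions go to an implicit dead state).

Build one automaton per condition and run them in lockstep. The first has 4 states tracking the count of `b`s modulo 4; the second has 5 states tracking whether and how much of `babb` has been seen. A product state is a pair (one from each), accepting exactly when both do.
20 states suffice.
          a    b  
>  s0     s0   s1 
   s1     s2   s3 
   s2     s4   s5 
   s3     s6   s7 
   s4     s4   s3 
   s5     s6   s8 
   s6     s9  s10 
   s7    s11  s12 
   s8     s8  s13 
   s9     s9   s7 
   s10   s11  s13 
   s11   s14  s15 
   s12   s16   s1 
 * s13   s13  s17 
   s14   s14  s12 
   s15   s16  s17 
   s16    s0  s18 
   s17   s17  s19 
   s18    s2  s19 
   s19   s19   s8 
(> = start, * = accepting)

start=s0 accept=s13 s0-a->s0 s0-b->s1 s1-a->s2 s1-b->s3 s2-a->s4 s2-b->s5 s3-a->s6 s3-b->s7 s4-a->s4 s4-b->s3 s5-a->s6 s5-b->s8 s6-a->s9 s6-b->s10 s7-a->s11 s7-b->s12 s8-a->s8 s8-b->s13 s9-a->s9 s9-b->s7 s10-a->s11 s10-b->s13 s11-a->s14 s11-b->s15 s12-a->s16 s12-b->s1 s13-a->s13 s13-b->s17 s14-a->s14 s14-b->s12 s15-a->s16 s15-b->s17 s16-a->s0 s16-b->s18 s17-a->s17 s17-b->s19 s18-a->s2 s18-b->s19 s19-a->s19 s19-b->s8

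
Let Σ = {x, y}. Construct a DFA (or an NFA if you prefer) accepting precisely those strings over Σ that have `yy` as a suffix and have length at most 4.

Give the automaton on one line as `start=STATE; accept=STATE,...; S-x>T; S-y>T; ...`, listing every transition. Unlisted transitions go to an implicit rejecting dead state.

start=s0; accept=s5,s8,s11; s0-x>s1; s0-y>s2; s1-x>s3; s1-y>s4; s2-x>s3; s2-y>s5; s3-x>s6; s3-y>s7; s4-x>s6; s4-y>s8; s5-x>s6; s5-y>s8; s6-x>s9; s6-y>s10; s7-x>s9; s7-y>s11; s8-x>s9; s8-y>s11; s9-x>s12; s9-y>s13; s10-x>s12; s10-y>s14; s11-x>s12; s11-y>s14; s12-x>s12; s12-y>s13; s13-x>s12; s13-y>s14; s14-x>s12; s14-y>s14

Run two small machines in parallel and take their product. One (3 states) tracks how much of the suffix `yy` has currently been matched; the other (6 states) tracks the input length, saturating at 5. Each combined state is a pair, one component from each; accept when both components accept.
A 15-state machine:
          x    y  
>  s0     s1   s2 
   s1     s3   s4 
   s2     s3   s5 
   s3     s6   s7 
   s4     s6   s8 
 * s5     s6   s8 
   s6     s9  s10 
   s7     s9  s11 
 * s8     s9  s11 
   s9    s12  s13 
   s10   s12  s14 
 * s11   s12  s14 
   s12   s12  s13 
   s13   s12  s14 
   s14   s12  s14 
(> = start, * = accepting)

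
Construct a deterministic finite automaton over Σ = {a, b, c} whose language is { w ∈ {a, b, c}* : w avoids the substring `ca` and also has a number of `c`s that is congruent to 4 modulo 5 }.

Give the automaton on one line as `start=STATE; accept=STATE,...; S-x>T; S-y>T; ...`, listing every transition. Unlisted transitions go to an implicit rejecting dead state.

Handle the two conditions separately and then intersect. The first has 3 states tracking partial matches of the forbidden pattern `ca`; the second has 5 states tracking the count of `c`s modulo 5. A product state is a pair (one from each), accepting exactly when both do.
          a    b    c  
>  q0     q0   q0   q1 
   q1     q2   q3   q4 
   q2     q2   q2   q5 
   q3     q3   q3   q4 
   q4     q5   q6   q7 
   q5     q5   q5   q8 
   q6     q6   q6   q7 
   q7     q8   q9  q10 
   q8     q8   q8  q11 
   q9     q9   q9  q10 
 * q10   q11  q12  q13 
   q11   q11  q11  q14 
 * q12   q12  q12  q13 
   q13   q14   q0   q1 
   q14   q14  q14   q2 
(> = start, * = accepting)

start=q0; accept=q10,q12; q0-a>q0; q0-b>q0; q0-c>q1; q1-a>q2; q1-b>q3; q1-c>q4; q2-a>q2; q2-b>q2; q2-c>q5; q3-a>q3; q3-b>q3; q3-c>q4; q4-a>q5; q4-b>q6; q4-c>q7; q5-a>q5; q5-b>q5; q5-c>q8; q6-a>q6; q6-b>q6; q6-c>q7; q7-a>q8; q7-b>q9; q7-c>q10; q8-a>q8; q8-b>q8; q8-c>q11; q9-a>q9; q9-b>q9; q9-c>q10; q10-a>q11; q10-b>q12; q10-c>q13; q11-a>q11; q11-b>q11; q11-c>q14; q12-a>q12; q12-b>q12; q12-c>q13; q13-a>q14; q13-b>q0; q13-c>q1; q14-a>q14; q14-b>q14; q14-c>q2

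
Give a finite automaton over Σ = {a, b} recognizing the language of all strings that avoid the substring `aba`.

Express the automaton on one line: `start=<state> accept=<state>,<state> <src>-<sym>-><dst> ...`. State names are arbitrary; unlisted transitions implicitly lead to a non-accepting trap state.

This is the complement of 'contains `aba`'. Use the same substring-matching states — q0 through q3 holding how much of `aba` has just been matched — but flip the accepting set: everything except the trap q3 accepts.
A 4-state machine:
        a   b  
>* q0   q1  q0 
 * q1   q1  q2 
 * q2   q3  q0 
   q3   q3  q3 
(> = start, * = accepting)

start=q0 accept=q0,q1,q2 q0-a->q1 q0-b->q0 q1-a->q1 q1-b->q2 q2-a->q3 q2-b->q0 q3-a->q3 q3-b->q3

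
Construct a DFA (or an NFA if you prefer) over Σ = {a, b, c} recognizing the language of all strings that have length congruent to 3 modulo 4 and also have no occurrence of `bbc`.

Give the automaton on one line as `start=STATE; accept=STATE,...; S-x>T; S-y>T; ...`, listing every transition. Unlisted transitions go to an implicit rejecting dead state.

Handle the two conditions separately and then intersect. One (4 states) tracks the input length modulo 4; the other (4 states) tracks partial matches of the forbidden pattern `bbc`. Each combined state is a pair, one component from each; accept when both components accept. After merging equivalent states the machine shrinks.
13 states suffice.
          a    b    c  
>  q0     q1   q2   q1 
   q1     q3   q4   q3 
   q2     q3   q5   q3 
   q3     q6   q7   q6 
   q4     q6   q8   q6 
   q5     q6   q8   q9 
 * q6     q0  q10   q0 
 * q7     q0  q11   q0 
 * q8     q0  q11   q9 
   q9     q9   q9   q9 
   q10    q1  q12   q1 
   q11    q1  q12   q9 
   q12    q3   q5   q9 
(> = start, * = accepting)

start=q0; accept=q6,q7,q8; q0-a>q1; q0-b>q2; q0-c>q1; q1-a>q3; q1-b>q4; q1-c>q3; q2-a>q3; q2-b>q5; q2-c>q3; q3-a>q6; q3-b>q7; q3-c>q6; q4-a>q6; q4-b>q8; q4-c>q6; q5-a>q6; q5-b>q8; q5-c>q9; q6-a>q0; q6-b>q10; q6-c>q0; q7-a>q0; q7-b>q11; q7-c>q0; q8-a>q0; q8-b>q11; q8-c>q9; q9-a>q9; q9-b>q9; q9-c>q9; q10-a>q1; q10-b>q12; q10-c>q1; q11-a>q1; q11-b>q12; q11-c>q9; q12-a>q3; q12-b>q5; q12-c>q9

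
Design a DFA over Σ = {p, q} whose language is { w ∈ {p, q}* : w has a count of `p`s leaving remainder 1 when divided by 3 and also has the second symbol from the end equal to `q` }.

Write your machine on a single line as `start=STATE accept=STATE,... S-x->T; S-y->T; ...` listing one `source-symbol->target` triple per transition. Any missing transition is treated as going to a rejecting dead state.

start=s0; accept=s5,s10; s0-p->s1; s0-q->s2; s1-p->s3; s1-q->s4; s2-p->s5; s2-q->s6; s3-p->s7; s3-q->s8; s4-p->s9; s4-q->s10; s5-p->s3; s5-q->s4; s6-p->s5; s6-q->s6; s7-p->s11; s7-q->s12; s8-p->s13; s8-q->s14; s9-p->s7; s9-q->s8; s10-p->s9; s10-q->s10; s11-p->s3; s11-q->s4; s12-p->s5; s12-q->s6; s13-p->s11; s13-q->s12; s14-p->s13; s14-q->s14

Run two small machines in parallel and take their product. One (3 states) tracks the count of `p`s modulo 3; the other (7 states) tracks the last 2 symbols read. Each combined state is a pair, one component from each; accept when both components accept.
15 states suffice.
          p    q  
>  s0     s1   s2 
   s1     s3   s4 
   s2     s5   s6 
   s3     s7   s8 
   s4     s9  s10 
 * s5     s3   s4 
   s6     s5   s6 
   s7    s11  s12 
   s8    s13  s14 
   s9     s7   s8 
 * s10    s9  s10 
   s11    s3   s4 
   s12    s5   s6 
   s13   s11  s12 
   s14   s13  s14 
(> = start, * = accepting)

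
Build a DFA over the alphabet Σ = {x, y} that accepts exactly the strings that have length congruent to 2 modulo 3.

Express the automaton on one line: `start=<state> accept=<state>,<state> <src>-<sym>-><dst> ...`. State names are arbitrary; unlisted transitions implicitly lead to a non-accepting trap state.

Count input length modulo 3: every symbol advances one step around the cycle S0 → S1 → S2 → S0. Accept at S2.
3 states suffice.
        x   y  
>  S0   S1  S1 
   S1   S2  S2 
 * S2   S0  S0 
(> = start, * = accepting)

start=S0 accept=S2 S0-x->S1 S0-y->S1 S1-x->S2 S1-y->S2 S2-x->S0 S2-y->S0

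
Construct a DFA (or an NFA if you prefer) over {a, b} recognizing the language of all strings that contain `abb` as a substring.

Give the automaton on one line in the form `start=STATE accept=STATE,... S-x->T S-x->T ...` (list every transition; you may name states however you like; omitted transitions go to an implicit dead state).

start=q0 accept=q3 q0-a->q1 q0-b->q0 q1-a->q1 q1-b->q2 q2-a->q1 q2-b->q3 q3-a->q3 q3-b->q3

Track how much of `abb` has been matched so far: state q0 is no progress, q3 is the absorbing accept state reached once `abb` has occurred. Intermediate states record partial matches; on a mismatch, fall back to the longest reusable overlap.
A 4-state machine:
        a   b  
>  q0   q1  q0 
   q1   q1  q2 
   q2   q1  q3 
 * q3   q3  q3 
(> = start, * = accepting)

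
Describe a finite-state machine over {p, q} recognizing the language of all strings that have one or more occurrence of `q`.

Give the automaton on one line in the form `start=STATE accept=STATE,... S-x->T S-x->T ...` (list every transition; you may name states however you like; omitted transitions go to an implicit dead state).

Only the number of `q`s matters, and only up to 2. Make a chain S0 → S1 → S2 advanced by each `q` (with S2 absorbing); every other symbol self-loops. The accepting set is {S1, S2}.
A 3-state machine:
        p   q  
>  S0   S0  S1 
 * S1   S1  S2 
 * S2   S2  S2 
(> = start, * = accepting)

start=S0 accept=S1,S2 S0-p->S0 S0-q->S1 S1-p->S1 S1-q->S2 S2-p->S2 S2-q->S2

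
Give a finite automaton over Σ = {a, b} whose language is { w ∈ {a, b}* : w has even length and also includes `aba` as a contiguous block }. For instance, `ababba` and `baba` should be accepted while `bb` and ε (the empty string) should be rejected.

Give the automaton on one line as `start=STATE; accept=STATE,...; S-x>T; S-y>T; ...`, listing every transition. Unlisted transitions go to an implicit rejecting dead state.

start=s0; accept=s7; s0-a>s1; s0-b>s2; s1-a>s3; s1-b>s4; s2-a>s3; s2-b>s0; s3-a>s1; s3-b>s5; s4-a>s6; s4-b>s2; s5-a>s7; s5-b>s0; s6-a>s7; s6-b>s7; s7-a>s6; s7-b>s6

Build one automaton per condition and run them in lockstep. One (2 states) tracks the input length modulo 2; the other (4 states) tracks whether and how much of `aba` has been seen. Each combined state is a pair, one component from each; accept when both components accept.
With 8 states:
        a   b  
>  s0   s1  s2 
   s1   s3  s4 
   s2   s3  s0 
   s3   s1  s5 
   s4   s6  s2 
   s5   s7  s0 
   s6   s7  s7 
 * s7   s6  s6 
(> = start, * = accepting)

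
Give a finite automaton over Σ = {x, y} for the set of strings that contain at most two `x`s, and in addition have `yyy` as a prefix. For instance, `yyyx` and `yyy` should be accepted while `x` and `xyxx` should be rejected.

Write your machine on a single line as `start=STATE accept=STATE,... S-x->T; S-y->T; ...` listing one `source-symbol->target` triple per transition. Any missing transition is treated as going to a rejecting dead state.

start=q0; accept=q4,q5,q6; q0-x->q1; q0-y->q2; q1-x->q1; q1-y->q1; q2-x->q1; q2-y->q3; q3-x->q1; q3-y->q4; q4-x->q5; q4-y->q4; q5-x->q6; q5-y->q5; q6-x->q1; q6-y->q6

Run two small machines in parallel and take their product. The first has 4 states tracking the count of `x`s, saturating at 3; the second has 5 states tracking whether the input so far still matches the prefix `yyy`. A product state is a pair (one from each), accepting exactly when both do. Equivalent product states are then merged.
7 states suffice.
        x   y  
>  q0   q1  q2 
   q1   q1  q1 
   q2   q1  q3 
   q3   q1  q4 
 * q4   q5  q4 
 * q5   q6  q5 
 * q6   q1  q6 
(> = start, * = accepting)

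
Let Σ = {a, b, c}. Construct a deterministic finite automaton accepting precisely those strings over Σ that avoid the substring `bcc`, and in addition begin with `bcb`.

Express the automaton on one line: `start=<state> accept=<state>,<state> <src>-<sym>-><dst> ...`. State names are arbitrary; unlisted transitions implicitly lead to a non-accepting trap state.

start=q0 accept=q4,q5,q6 q0-a->q1 q0-b->q2 q0-c->q1 q1-a->q1 q1-b->q1 q1-c->q1 q2-a->q1 q2-b->q1 q2-c->q3 q3-a->q1 q3-b->q4 q3-c->q1 q4-a->q5 q4-b->q4 q4-c->q6 q5-a->q5 q5-b->q4 q5-c->q5 q6-a->q5 q6-b->q4 q6-c->q1

Build one automaton per condition and run them in lockstep. The first has 4 states tracking partial matches of the forbidden pattern `bcc`; the second has 5 states tracking whether the input so far still matches the prefix `bcb`. A product state is a pair (one from each), accepting exactly when both do. Minimizing collapses redundant product states.
With 7 states:
        a   b   c  
>  q0   q1  q2  q1 
   q1   q1  q1  q1 
   q2   q1  q1  q3 
   q3   q1  q4  q1 
 * q4   q5  q4  q6 
 * q5   q5  q4  q5 
 * q6   q5  q4  q1 
(> = start, * = accepting)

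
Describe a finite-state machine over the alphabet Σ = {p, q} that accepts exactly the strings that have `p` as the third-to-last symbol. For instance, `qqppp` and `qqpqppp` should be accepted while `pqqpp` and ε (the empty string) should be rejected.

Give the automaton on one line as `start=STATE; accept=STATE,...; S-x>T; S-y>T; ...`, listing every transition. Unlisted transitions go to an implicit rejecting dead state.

A DFA must remember the last 3 symbols (since which symbol is third-to-last isn't known until the input ends). Use one state per possible window of the last ≤3 symbols; accept from those whose window starts with `p`.
15 states suffice.
          p    q  
>  s0     s1   s2 
   s1     s3   s4 
   s2     s5   s6 
   s3     s7   s8 
   s4     s9  s10 
   s5    s11  s12 
   s6    s13  s14 
 * s7     s7   s8 
 * s8     s9  s10 
 * s9    s11  s12 
 * s10   s13  s14 
   s11    s7   s8 
   s12    s9  s10 
   s13   s11  s12 
   s14   s13  s14 
(> = start, * = accepting)

start=s0; accept=s7,s8,s9,s10; s0-p>s1; s0-q>s2; s1-p>s3; s1-q>s4; s2-p>s5; s2-q>s6; s3-p>s7; s3-q>s8; s4-p>s9; s4-q>s10; s5-p>s11; s5-q>s12; s6-p>s13; s6-q>s14; s7-p>s7; s7-q>s8; s8-p>s9; s8-q>s10; s9-p>s11; s9-q>s12; s10-p>s13; s10-q>s14; s11-p>s7; s11-q>s8; s12-p>s9; s12-q>s10; s13-p>s11; s13-q>s12; s14-p>s13; s14-q>s14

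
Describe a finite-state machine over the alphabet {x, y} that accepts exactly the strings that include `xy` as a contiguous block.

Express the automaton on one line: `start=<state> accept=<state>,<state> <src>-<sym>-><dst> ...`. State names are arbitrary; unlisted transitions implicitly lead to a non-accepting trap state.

start=q0 accept=q2 q0-x->q1 q0-y->q0 q1-x->q1 q1-y->q2 q2-x->q2 q2-y->q2

States q0..q1 record the length of the longest prefix of `xy` that matches the current input suffix. Reaching q2 means `xy` has been seen, and we stay there forever. Accept from q2.
        x   y  
>  q0   q1  q0 
   q1   q1  q2 
 * q2   q2  q2 
(> = start, * = accepting)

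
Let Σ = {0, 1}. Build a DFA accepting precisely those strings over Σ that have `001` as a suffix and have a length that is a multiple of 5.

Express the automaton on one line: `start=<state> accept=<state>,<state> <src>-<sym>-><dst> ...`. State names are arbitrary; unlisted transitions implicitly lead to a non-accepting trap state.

Run two small machines in parallel and take their product. The first has 4 states tracking how much of the suffix `001` has currently been matched; the second has 5 states tracking the input length modulo 5. A product state is a pair (one from each), accepting exactly when both do. Equivalent product states are then merged.
An 8-state machine:
        0   1  
>  q0   q1  q1 
   q1   q2  q2 
   q2   q3  q4 
   q3   q5  q6 
   q4   q6  q6 
   q5   q0  q7 
   q6   q0  q0 
 * q7   q1  q1 
(> = start, * = accepting)

start=q0 accept=q7 q0-0->q1 q0-1->q1 q1-0->q2 q1-1->q2 q2-0->q3 q2-1->q4 q3-0->q5 q3-1->q6 q4-0->q6 q4-1->q6 q5-0->q0 q5-1->q7 q6-0->q0 q6-1->q0 q7-0->q1 q7-1->q1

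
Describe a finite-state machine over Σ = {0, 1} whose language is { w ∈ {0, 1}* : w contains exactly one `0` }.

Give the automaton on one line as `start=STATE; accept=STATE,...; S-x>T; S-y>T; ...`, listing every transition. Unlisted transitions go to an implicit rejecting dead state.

start=q0; accept=q1; q0-0>q1; q0-1>q0; q1-0>q2; q1-1>q1; q2-0>q2; q2-1>q2

Count `0`s, saturating at 2: state q0 means no `0` yet, q1 means one `0` seen, q2 means more than one. Each `0` increments (capped at q2); other symbols loop. Accept from {q1}.
A 3-state machine:
        0   1  
>  q0   q1  q0 
 * q1   q2  q1 
   q2   q2  q2 
(> = start, * = accepting)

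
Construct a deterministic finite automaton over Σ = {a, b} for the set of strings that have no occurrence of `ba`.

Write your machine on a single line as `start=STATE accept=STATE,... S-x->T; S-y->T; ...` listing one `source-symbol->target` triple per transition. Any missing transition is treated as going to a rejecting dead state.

Track partial matches of the forbidden pattern `ba`. State q2 is a dead state reached once `ba` has occurred; every other state accepts. q0 means no part of `ba` is currently matched.
3 states suffice.
        a   b  
>* q0   q0  q1 
 * q1   q2  q1 
   q2   q2  q2 
(> = start, * = accepting)

start=q0; accept=q0,q1; q0-a->q0; q0-b->q1; q1-a->q2; q1-b->q1; q2-a->q2; q2-b->q2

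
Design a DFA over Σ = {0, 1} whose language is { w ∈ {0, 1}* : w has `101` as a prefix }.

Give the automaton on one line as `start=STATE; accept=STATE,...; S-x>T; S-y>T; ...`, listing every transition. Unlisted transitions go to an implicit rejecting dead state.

Check the first 3 symbols one by one: s0 through s2 record how many have matched `101` so far; any wrong symbol goes to the dead state s4. After all 3 match we enter the accepting sink s3.
5 states suffice.
        0   1  
>  s0   s4  s1 
   s1   s2  s4 
   s2   s4  s3 
 * s3   s3  s3 
   s4   s4  s4 
(> = start, * = accepting)

start=s0; accept=s3; s0-0>s4; s0-1>s1; s1-0>s2; s1-1>s4; s2-0>s4; s2-1>s3; s3-0>s3; s3-1>s3; s4-0>s4; s4-1>s4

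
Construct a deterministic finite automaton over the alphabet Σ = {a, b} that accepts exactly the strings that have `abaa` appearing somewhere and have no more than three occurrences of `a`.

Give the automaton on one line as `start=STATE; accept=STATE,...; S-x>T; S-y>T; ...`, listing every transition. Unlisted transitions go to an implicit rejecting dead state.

start=S0; accept=S5; S0-a>S1; S0-b>S0; S1-a>S2; S1-b>S3; S2-a>S2; S2-b>S2; S3-a>S4; S3-b>S2; S4-a>S5; S4-b>S2; S5-a>S2; S5-b>S5

Build one automaton per condition and run them in lockstep. One (5 states) tracks whether and how much of `abaa` has been seen; the other (5 states) tracks the count of `a`s, saturating at 4. Each combined state is a pair, one component from each; accept when both components accept. Minimizing collapses redundant product states.
With 6 states:
        a   b  
>  S0   S1  S0 
   S1   S2  S3 
   S2   S2  S2 
   S3   S4  S2 
   S4   S5  S2 
 * S5   S2  S5 
(> = start, * = accepting)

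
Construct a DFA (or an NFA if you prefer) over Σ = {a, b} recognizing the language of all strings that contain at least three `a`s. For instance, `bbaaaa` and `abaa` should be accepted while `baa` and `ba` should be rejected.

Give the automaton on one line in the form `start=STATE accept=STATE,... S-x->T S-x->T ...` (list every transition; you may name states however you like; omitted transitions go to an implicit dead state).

start=q0 accept=q3,q4 q0-a->q1 q0-b->q0 q1-a->q2 q1-b->q1 q2-a->q3 q2-b->q2 q3-a->q4 q3-b->q3 q4-a->q4 q4-b->q4

Count `a`s, saturating at 4: states q0 through q3 mean 0 through 3 `a`s seen; q4 means more than 3. Each `a` increments (capped at q4); other symbols loop. Accept from {q3, q4}.
5 states suffice.
        a   b  
>  q0   q1  q0 
   q1   q2  q1 
   q2   q3  q2 
 * q3   q4  q3 
 * q4   q4  q4 
(> = start, * = accepting)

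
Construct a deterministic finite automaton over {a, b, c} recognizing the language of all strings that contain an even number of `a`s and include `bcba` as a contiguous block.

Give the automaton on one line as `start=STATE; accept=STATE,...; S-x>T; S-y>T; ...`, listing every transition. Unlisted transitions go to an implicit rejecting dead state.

Build one automaton per condition and run them in lockstep. One (2 states) tracks the count of `a`s modulo 2; the other (5 states) tracks whether and how much of `bcba` has been seen. Each combined state is a pair, one component from each; accept when both components accept.
A 10-state machine:
        a   b   c  
>  S0   S1  S2  S0 
   S1   S0  S3  S1 
   S2   S1  S2  S4 
   S3   S0  S3  S5 
   S4   S1  S6  S0 
   S5   S0  S7  S1 
   S6   S8  S2  S4 
   S7   S9  S3  S5 
   S8   S9  S8  S8 
 * S9   S8  S9  S9 
(> = start, * = accepting)

start=S0; accept=S9; S0-a>S1; S0-b>S2; S0-c>S0; S1-a>S0; S1-b>S3; S1-c>S1; S2-a>S1; S2-b>S2; S2-c>S4; S3-a>S0; S3-b>S3; S3-c>S5; S4-a>S1; S4-b>S6; S4-c>S0; S5-a>S0; S5-b>S7; S5-c>S1; S6-a>S8; S6-b>S2; S6-c>S4; S7-a>S9; S7-b>S3; S7-c>S5; S8-a>S9; S8-b>S8; S8-c>S8; S9-a>S8; S9-b>S9; S9-c>S9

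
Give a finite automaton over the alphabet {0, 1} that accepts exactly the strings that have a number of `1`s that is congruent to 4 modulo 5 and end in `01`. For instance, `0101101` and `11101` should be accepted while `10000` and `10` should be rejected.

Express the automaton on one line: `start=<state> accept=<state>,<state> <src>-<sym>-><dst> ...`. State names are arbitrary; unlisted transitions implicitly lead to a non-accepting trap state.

Run two small machines in parallel and take their product. One (5 states) tracks the count of `1`s modulo 5; the other (3 states) tracks how much of the suffix `01` has currently been matched. Each combined state is a pair, one component from each; accept when both components accept. Equivalent product states are then merged.
With 7 states:
        0   1  
>  q0   q0  q1 
   q1   q1  q2 
   q2   q2  q3 
   q3   q4  q5 
   q4   q4  q6 
   q5   q5  q0 
 * q6   q5  q0 
(> = start, * = accepting)

start=q0 accept=q6 q0-0->q0 q0-1->q1 q1-0->q1 q1-1->q2 q2-0->q2 q2-1->q3 q3-0->q4 q3-1->q5 q4-0->q4 q4-1->q6 q5-0->q5 q5-1->q0 q6-0->q5 q6-1->q0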